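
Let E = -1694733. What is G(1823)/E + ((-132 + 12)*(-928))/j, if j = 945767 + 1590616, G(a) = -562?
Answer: 63383638042/1432830656913 ≈ 0.044237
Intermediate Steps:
j = 2536383
G(1823)/E + ((-132 + 12)*(-928))/j = -562/(-1694733) + ((-132 + 12)*(-928))/2536383 = -562*(-1/1694733) - 120*(-928)*(1/2536383) = 562/1694733 + 111360*(1/2536383) = 562/1694733 + 37120/845461 = 63383638042/1432830656913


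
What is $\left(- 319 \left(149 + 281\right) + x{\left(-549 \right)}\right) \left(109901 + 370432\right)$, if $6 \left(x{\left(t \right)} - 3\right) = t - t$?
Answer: $-65885836611$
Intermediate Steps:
$x{\left(t \right)} = 3$ ($x{\left(t \right)} = 3 + \frac{t - t}{6} = 3 + \frac{1}{6} \cdot 0 = 3 + 0 = 3$)
$\left(- 319 \left(149 + 281\right) + x{\left(-549 \right)}\right) \left(109901 + 370432\right) = \left(- 319 \left(149 + 281\right) + 3\right) \left(109901 + 370432\right) = \left(\left(-319\right) 430 + 3\right) 480333 = \left(-137170 + 3\right) 480333 = \left(-137167\right) 480333 = -65885836611$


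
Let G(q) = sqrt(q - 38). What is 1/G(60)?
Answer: sqrt(22)/22 ≈ 0.21320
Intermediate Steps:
G(q) = sqrt(-38 + q)
1/G(60) = 1/(sqrt(-38 + 60)) = 1/(sqrt(22)) = sqrt(22)/22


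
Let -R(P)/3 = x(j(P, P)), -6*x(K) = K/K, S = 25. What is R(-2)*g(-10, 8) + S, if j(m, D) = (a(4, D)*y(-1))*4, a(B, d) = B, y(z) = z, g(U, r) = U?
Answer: 20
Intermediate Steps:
j(m, D) = -16 (j(m, D) = (4*(-1))*4 = -4*4 = -16)
x(K) = -⅙ (x(K) = -K/(6*K) = -⅙*1 = -⅙)
R(P) = ½ (R(P) = -3*(-⅙) = ½)
R(-2)*g(-10, 8) + S = (½)*(-10) + 25 = -5 + 25 = 20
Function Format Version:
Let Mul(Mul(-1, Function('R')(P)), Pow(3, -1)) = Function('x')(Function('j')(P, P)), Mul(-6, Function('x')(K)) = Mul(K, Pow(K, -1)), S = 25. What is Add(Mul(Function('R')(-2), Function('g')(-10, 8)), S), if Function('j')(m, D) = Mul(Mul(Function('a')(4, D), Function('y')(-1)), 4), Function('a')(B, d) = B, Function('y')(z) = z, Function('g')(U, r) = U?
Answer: 20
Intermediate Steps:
Function('j')(m, D) = -16 (Function('j')(m, D) = Mul(Mul(4, -1), 4) = Mul(-4, 4) = -16)
Function('x')(K) = Rational(-1, 6) (Function('x')(K) = Mul(Rational(-1, 6), Mul(K, Pow(K, -1))) = Mul(Rational(-1, 6), 1) = Rational(-1, 6))
Function('R')(P) = Rational(1, 2) (Function('R')(P) = Mul(-3, Rational(-1, 6)) = Rational(1, 2))
Add(Mul(Function('R')(-2), Function('g')(-10, 8)), S) = Add(Mul(Rational(1, 2), -10), 25) = Add(-5, 25) = 20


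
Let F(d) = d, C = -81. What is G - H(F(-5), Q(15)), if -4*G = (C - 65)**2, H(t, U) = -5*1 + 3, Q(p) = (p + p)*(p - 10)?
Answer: -5327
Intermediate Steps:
Q(p) = 2*p*(-10 + p) (Q(p) = (2*p)*(-10 + p) = 2*p*(-10 + p))
H(t, U) = -2 (H(t, U) = -5 + 3 = -2)
G = -5329 (G = -(-81 - 65)**2/4 = -1/4*(-146)**2 = -1/4*21316 = -5329)
G - H(F(-5), Q(15)) = -5329 - 1*(-2) = -5329 + 2 = -5327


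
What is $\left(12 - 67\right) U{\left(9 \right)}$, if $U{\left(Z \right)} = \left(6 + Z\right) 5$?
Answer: $-4125$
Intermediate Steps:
$U{\left(Z \right)} = 30 + 5 Z$
$\left(12 - 67\right) U{\left(9 \right)} = \left(12 - 67\right) \left(30 + 5 \cdot 9\right) = - 55 \left(30 + 45\right) = \left(-55\right) 75 = -4125$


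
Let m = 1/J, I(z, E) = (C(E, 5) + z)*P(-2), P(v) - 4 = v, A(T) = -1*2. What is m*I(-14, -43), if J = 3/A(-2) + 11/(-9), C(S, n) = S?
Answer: 2052/49 ≈ 41.878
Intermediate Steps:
A(T) = -2
J = -49/18 (J = 3/(-2) + 11/(-9) = 3*(-½) + 11*(-⅑) = -3/2 - 11/9 = -49/18 ≈ -2.7222)
P(v) = 4 + v
I(z, E) = 2*E + 2*z (I(z, E) = (E + z)*(4 - 2) = (E + z)*2 = 2*E + 2*z)
m = -18/49 (m = 1/(-49/18) = -18/49 ≈ -0.36735)
m*I(-14, -43) = -18*(2*(-43) + 2*(-14))/49 = -18*(-86 - 28)/49 = -18/49*(-114) = 2052/49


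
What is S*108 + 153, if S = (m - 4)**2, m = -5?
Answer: 8901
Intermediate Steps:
S = 81 (S = (-5 - 4)**2 = (-9)**2 = 81)
S*108 + 153 = 81*108 + 153 = 8748 + 153 = 8901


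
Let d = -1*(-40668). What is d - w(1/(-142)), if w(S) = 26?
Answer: 40642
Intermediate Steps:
d = 40668
d - w(1/(-142)) = 40668 - 1*26 = 40668 - 26 = 40642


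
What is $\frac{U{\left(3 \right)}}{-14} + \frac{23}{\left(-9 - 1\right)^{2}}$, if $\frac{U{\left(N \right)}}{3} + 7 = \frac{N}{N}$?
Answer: $\frac{1061}{700} \approx 1.5157$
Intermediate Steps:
$U{\left(N \right)} = -18$ ($U{\left(N \right)} = -21 + 3 \frac{N}{N} = -21 + 3 \cdot 1 = -21 + 3 = -18$)
$\frac{U{\left(3 \right)}}{-14} + \frac{23}{\left(-9 - 1\right)^{2}} = - \frac{18}{-14} + \frac{23}{\left(-9 - 1\right)^{2}} = \left(-18\right) \left(- \frac{1}{14}\right) + \frac{23}{\left(-10\right)^{2}} = \frac{9}{7} + \frac{23}{100} = \frac{1061}{700}$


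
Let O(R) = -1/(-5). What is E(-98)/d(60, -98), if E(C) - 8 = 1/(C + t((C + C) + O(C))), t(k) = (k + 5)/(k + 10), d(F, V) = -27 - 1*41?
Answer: -719775/6125984 ≈ -0.11750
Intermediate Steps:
d(F, V) = -68 (d(F, V) = -27 - 41 = -68)
O(R) = 1/5 (O(R) = -1*(-1/5) = 1/5)
t(k) = (5 + k)/(10 + k)
E(C) = 8 + 1/(C + (26/5 + 2*C)/(51/5 + 2*C)) (E(C) = 8 + 1/(C + (5 + ((C + C) + 1/5))/(10 + ((C + C) + 1/5))) = 8 + 1/(C + (5 + (2*C + 1/5))/(10 + (2*C + 1/5))) = 8 + 1/(C + (5 + (1/5 + 2*C))/(10 + (1/5 + 2*C))) = 8 + 1/(C + (26/5 + 2*C)/(51/5 + 2*C)))
E(-98)/d(60, -98) = ((259 + 80*(-98)**2 + 498*(-98))/(26 + 10*(-98)**2 + 61*(-98)))/(-68) = ((259 + 80*9604 - 48804)/(26 + 10*9604 - 5978))*(-1/68) = ((259 + 768320 - 48804)/(26 + 96040 - 5978))*(-1/68) = (719775/90088)*(-1/68) = -719775/6125984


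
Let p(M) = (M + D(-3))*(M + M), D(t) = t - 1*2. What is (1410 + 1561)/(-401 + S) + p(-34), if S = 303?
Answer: 256925/98 ≈ 2621.7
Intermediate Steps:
D(t) = -2 + t (D(t) = t - 2 = -2 + t)
p(M) = 2*M*(-5 + M) (p(M) = (M + (-2 - 3))*(M + M) = (M - 5)*(2*M) = (-5 + M)*(2*M) = 2*M*(-5 + M))
(1410 + 1561)/(-401 + S) + p(-34) = (1410 + 1561)/(-401 + 303) + 2*(-34)*(-5 - 34) = 2971/(-98) + 2*(-34)*(-39) = 2971*(-1/98) + 2652 = -2971/98 + 2652 = 256925/98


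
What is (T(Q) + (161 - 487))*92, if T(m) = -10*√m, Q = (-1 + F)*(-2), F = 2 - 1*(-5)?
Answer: -29992 - 1840*I*√3 ≈ -29992.0 - 3187.0*I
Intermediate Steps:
F = 7 (F = 2 + 5 = 7)
Q = -12 (Q = (-1 + 7)*(-2) = 6*(-2) = -12)
(T(Q) + (161 - 487))*92 = (-20*I*√3 + (161 - 487))*92 = (-20*I*√3 - 326)*92 = (-326 - 20*I*√3)*92 = -29992 - 1840*I*√3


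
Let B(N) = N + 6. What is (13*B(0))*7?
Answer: 546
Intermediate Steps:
B(N) = 6 + N
(13*B(0))*7 = (13*(6 + 0))*7 = (13*6)*7 = 78*7 = 546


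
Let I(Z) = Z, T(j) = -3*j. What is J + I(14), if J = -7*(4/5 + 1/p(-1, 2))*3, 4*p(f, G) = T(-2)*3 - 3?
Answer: -42/5 ≈ -8.4000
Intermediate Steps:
p(f, G) = 15/4 (p(f, G) = (-3*(-2)*3 - 3)/4 = (6*3 - 3)/4 = (18 - 3)/4 = (1/4)*15 = 15/4)
J = -112/5 (J = -7*(4/5 + 1/(15/4))*3 = -7*(4*(1/5) + 1*(4/15))*3 = -7*(4/5 + 4/15)*3 = -7*16/15*3 = -112/15*3 = -112/5 ≈ -22.400)
J + I(14) = -112/5 + 14 = -42/5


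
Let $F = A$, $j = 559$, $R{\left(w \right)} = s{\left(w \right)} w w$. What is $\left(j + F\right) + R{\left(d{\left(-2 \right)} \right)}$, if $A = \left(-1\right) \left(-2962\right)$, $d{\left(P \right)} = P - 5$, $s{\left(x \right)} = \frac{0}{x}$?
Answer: $3521$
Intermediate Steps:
$s{\left(x \right)} = 0$
$d{\left(P \right)} = -5 + P$ ($d{\left(P \right)} = P - 5 = -5 + P$)
$R{\left(w \right)} = 0$ ($R{\left(w \right)} = 0 w w = 0 w = 0$)
$A = 2962$
$F = 2962$
$\left(j + F\right) + R{\left(d{\left(-2 \right)} \right)} = \left(559 + 2962\right) + 0 = 3521 + 0 = 3521$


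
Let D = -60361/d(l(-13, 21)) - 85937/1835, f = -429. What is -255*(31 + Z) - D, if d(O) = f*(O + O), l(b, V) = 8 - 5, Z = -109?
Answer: 94056677503/4723290 ≈ 19913.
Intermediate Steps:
l(b, V) = 3
d(O) = -858*O (d(O) = -429*(O + O) = -858*O)
D = -110439403/4723290 (D = -60361/((-858*3)) - 85937/1835 = -60361/(-2574) - 85937*1/1835 = -60361*(-1/2574) - 85937/1835 = 60361/2574 - 85937/1835 = -110439403/4723290 ≈ -23.382)
-255*(31 + Z) - D = -255*(31 - 109) - 1*(-110439403/4723290) = -255*(-78) + 110439403/4723290 = 19890 + 110439403/4723290 = 94056677503/4723290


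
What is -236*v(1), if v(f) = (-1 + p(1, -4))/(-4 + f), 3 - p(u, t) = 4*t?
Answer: 1416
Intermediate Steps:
p(u, t) = 3 - 4*t
v(f) = 18/(-4 + f) (v(f) = (-1 + (3 - 4*(-4)))/(-4 + f) = (-1 + (3 + 16))/(-4 + f) = (-1 + 19)/(-4 + f) = 18/(-4 + f))
-236*v(1) = -4248/(-4 + 1) = -4248/(-3) = -4248*(-1)/3 = -236*(-6) = 1416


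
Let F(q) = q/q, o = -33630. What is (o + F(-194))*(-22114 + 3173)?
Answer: 636966889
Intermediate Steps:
F(q) = 1
(o + F(-194))*(-22114 + 3173) = (-33630 + 1)*(-22114 + 3173) = -33629*(-18941) = 636966889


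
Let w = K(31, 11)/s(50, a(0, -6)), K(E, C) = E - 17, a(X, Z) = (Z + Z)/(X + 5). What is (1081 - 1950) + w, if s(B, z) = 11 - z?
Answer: -58153/67 ≈ -867.96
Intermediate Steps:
a(X, Z) = 2*Z/(5 + X) (a(X, Z) = (2*Z)/(5 + X) = 2*Z/(5 + X))
K(E, C) = -17 + E
w = 70/67 (w = (-17 + 31)/(11 - 2*(-6)/(5 + 0)) = 14/(11 - 2*(-6)/5) = 14/(11 - 1*(-12/5)) = 14/(11 + 12/5) = 14/(67/5) = 14*(5/67) = 70/67 ≈ 1.0448)
(1081 - 1950) + w = (1081 - 1950) + 70/67 = -869 + 70/67 = -58153/67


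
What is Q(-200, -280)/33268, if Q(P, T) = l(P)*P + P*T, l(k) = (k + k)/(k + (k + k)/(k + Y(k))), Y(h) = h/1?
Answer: 2766000/1655083 ≈ 1.6712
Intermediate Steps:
Y(h) = h (Y(h) = h*1 = h)
l(k) = 2*k/(1 + k) (l(k) = (k + k)/(k + (k + k)/(k + k)) = (2*k)/(k + (2*k)/((2*k))) = (2*k)/(k + (2*k)*(1/(2*k))) = (2*k)/(k + 1) = (2*k)/(1 + k) = 2*k/(1 + k))
Q(P, T) = P*T + 2*P²/(1 + P) (Q(P, T) = (2*P/(1 + P))*P + P*T = 2*P²/(1 + P) + P*T = P*T + 2*P²/(1 + P))
Q(-200, -280)/33268 = -200*(2*(-200) - 280*(1 - 200))/(1 - 200)/33268 = -200*(-400 - 280*(-199))/(-199)*(1/33268) = -200*(-1/199)*(-400 + 55720)*(1/33268) = -200*(-1/199)*55320*(1/33268) = (11064000/199)*(1/33268) = 2766000/1655083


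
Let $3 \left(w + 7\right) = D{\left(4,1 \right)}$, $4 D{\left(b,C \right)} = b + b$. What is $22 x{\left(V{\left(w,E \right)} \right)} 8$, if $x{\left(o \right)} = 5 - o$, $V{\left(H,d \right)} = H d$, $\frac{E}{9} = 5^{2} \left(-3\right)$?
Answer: $-751520$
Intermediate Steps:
$D{\left(b,C \right)} = \frac{b}{2}$ ($D{\left(b,C \right)} = \frac{b + b}{4} = \frac{2 b}{4} = \frac{b}{2}$)
$w = - \frac{19}{3}$ ($w = -7 + \frac{\frac{1}{2} \cdot 4}{3} = -7 + \frac{1}{3} \cdot 2 = -7 + \frac{2}{3} = - \frac{19}{3} \approx -6.3333$)
$E = -675$ ($E = 9 \cdot 5^{2} \left(-3\right) = 9 \cdot 25 \left(-3\right) = 9 \left(-75\right) = -675$)
$22 x{\left(V{\left(w,E \right)} \right)} 8 = 22 \left(5 - \left(- \frac{19}{3}\right) \left(-675\right)\right) 8 = 22 \left(5 - 4275\right) 8 = 22 \left(-4270\right) 8 = \left(-93940\right) 8 = -751520$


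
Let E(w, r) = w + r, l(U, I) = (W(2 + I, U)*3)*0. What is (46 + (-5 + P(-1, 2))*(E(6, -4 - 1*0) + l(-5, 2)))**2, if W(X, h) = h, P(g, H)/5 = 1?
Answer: 2116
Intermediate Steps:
P(g, H) = 5 (P(g, H) = 5*1 = 5)
l(U, I) = 0 (l(U, I) = (U*3)*0 = (3*U)*0 = 0)
E(w, r) = r + w
(46 + (-5 + P(-1, 2))*(E(6, -4 - 1*0) + l(-5, 2)))**2 = (46 + (-5 + 5)*(((-4 - 1*0) + 6) + 0))**2 = (46 + 0*(((-4 + 0) + 6) + 0))**2 = (46 + 0*((-4 + 6) + 0))**2 = (46 + 0*(2 + 0))**2 = (46 + 0*2)**2 = (46 + 0)**2 = 46**2 = 2116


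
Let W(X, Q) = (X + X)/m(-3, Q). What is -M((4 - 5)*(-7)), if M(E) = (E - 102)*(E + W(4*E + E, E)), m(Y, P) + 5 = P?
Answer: 3990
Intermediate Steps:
m(Y, P) = -5 + P
W(X, Q) = 2*X/(-5 + Q) (W(X, Q) = (X + X)/(-5 + Q) = (2*X)/(-5 + Q) = 2*X/(-5 + Q))
M(E) = (-102 + E)*(E + 10*E/(-5 + E)) (M(E) = (E - 102)*(E + 2*(4*E + E)/(-5 + E)) = (-102 + E)*(E + 2*(5*E)/(-5 + E)) = (-102 + E)*(E + 10*E/(-5 + E)))
-M((4 - 5)*(-7)) = -(4 - 5)*(-7)*(-510 + ((4 - 5)*(-7))² - 97*(4 - 5)*(-7))/(-5 + (4 - 5)*(-7)) = -(-1*(-7))*(-510 + (-1*(-7))² - (-97)*(-7))/(-5 - 1*(-7)) = -7*(-510 + 7² - 97*7)/(-5 + 7) = -7*(-510 + 49 - 679)/2 = -7*(-1140)/2 = -1*(-3990) = 3990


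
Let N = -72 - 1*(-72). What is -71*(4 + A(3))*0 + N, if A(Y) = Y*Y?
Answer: 0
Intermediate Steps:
A(Y) = Y²
N = 0 (N = -72 + 72 = 0)
-71*(4 + A(3))*0 + N = -71*(4 + 3²)*0 + 0 = -71*(4 + 9)*0 + 0 = -923*0 + 0 = -71*0 + 0 = 0 + 0 = 0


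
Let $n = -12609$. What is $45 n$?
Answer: $-567405$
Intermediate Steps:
$45 n = 45 \left(-12609\right) = -567405$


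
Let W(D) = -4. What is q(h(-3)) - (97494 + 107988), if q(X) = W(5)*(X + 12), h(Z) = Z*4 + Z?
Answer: -205470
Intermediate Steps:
h(Z) = 5*Z (h(Z) = 4*Z + Z = 5*Z)
q(X) = -48 - 4*X (q(X) = -4*(X + 12) = -4*(12 + X) = -48 - 4*X)
q(h(-3)) - (97494 + 107988) = (-48 - 20*(-3)) - (97494 + 107988) = (-48 - 4*(-15)) - 1*205482 = (-48 + 60) - 205482 = 12 - 205482 = -205470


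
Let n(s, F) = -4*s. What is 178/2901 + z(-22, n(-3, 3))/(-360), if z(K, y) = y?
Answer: 271/9670 ≈ 0.028025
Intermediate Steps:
178/2901 + z(-22, n(-3, 3))/(-360) = 178/2901 - 4*(-3)/(-360) = 178*(1/2901) + 12*(-1/360) = 178/2901 - 1/30 = 271/9670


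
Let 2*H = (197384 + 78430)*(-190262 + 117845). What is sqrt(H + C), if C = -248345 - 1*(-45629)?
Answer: 3*I*sqrt(1109668215) ≈ 99935.0*I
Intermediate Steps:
C = -202716 (C = -248345 + 45629 = -202716)
H = -9986811219 (H = ((197384 + 78430)*(-190262 + 117845))/2 = (275814*(-72417))/2 = (1/2)*(-19973622438) = -9986811219)
sqrt(H + C) = sqrt(-9986811219 - 202716) = sqrt(-9987013935) = 3*I*sqrt(1109668215)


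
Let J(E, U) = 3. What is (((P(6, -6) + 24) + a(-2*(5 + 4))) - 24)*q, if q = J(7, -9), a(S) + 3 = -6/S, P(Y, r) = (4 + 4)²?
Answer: 184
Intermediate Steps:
P(Y, r) = 64 (P(Y, r) = 8² = 64)
a(S) = -3 - 6/S
q = 3
(((P(6, -6) + 24) + a(-2*(5 + 4))) - 24)*q = (((64 + 24) + (-3 - 6*(-1/(2*(5 + 4))))) - 24)*3 = ((88 + (-3 - 6/((-2*9)))) - 24)*3 = ((88 + (-3 - 6/(-18))) - 24)*3 = ((88 + (-3 - 6*(-1/18))) - 24)*3 = ((88 + (-3 + ⅓)) - 24)*3 = ((88 - 8/3) - 24)*3 = (256/3 - 24)*3 = (184/3)*3 = 184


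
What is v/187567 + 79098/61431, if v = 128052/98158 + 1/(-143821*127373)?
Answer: 4446296427684807420182437/3453171514431028065146813 ≈ 1.2876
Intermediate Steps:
v = 1172886674580979/899073893483407 (v = 128052*(1/98158) - 1/143821*1/127373 = 64026/49079 - 1/18318912233 = 1172886674580979/899073893483407 ≈ 1.3046)
v/187567 + 79098/61431 = (1172886674580979/899073893483407)/187567 + 79098/61431 = (1172886674580979/899073893483407)*(1/187567) + 79098*(1/61431) = 1172886674580979/168636592979002200769 + 26366/20477 = 4446296427684807420182437/3453171514431028065146813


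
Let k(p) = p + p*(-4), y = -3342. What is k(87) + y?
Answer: -3603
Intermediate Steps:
k(p) = -3*p (k(p) = p - 4*p = -3*p)
k(87) + y = -3*87 - 3342 = -261 - 3342 = -3603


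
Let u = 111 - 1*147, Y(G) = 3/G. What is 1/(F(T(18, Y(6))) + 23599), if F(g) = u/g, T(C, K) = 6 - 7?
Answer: 1/23635 ≈ 4.2310e-5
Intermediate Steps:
u = -36 (u = 111 - 147 = -36)
T(C, K) = -1
F(g) = -36/g
1/(F(T(18, Y(6))) + 23599) = 1/(-36/(-1) + 23599) = 1/(-36*(-1) + 23599) = 1/(36 + 23599) = 1/23635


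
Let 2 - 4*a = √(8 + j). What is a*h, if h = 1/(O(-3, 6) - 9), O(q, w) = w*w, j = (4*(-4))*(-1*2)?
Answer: 1/54 - √10/54 ≈ -0.040042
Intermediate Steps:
j = 32 (j = -16*(-2) = 32)
O(q, w) = w²
a = ½ - √10/2 (a = ½ - √(8 + 32)/4 = ½ - √10/2 ≈ -1.0811)
h = 1/27 (h = 1/(6² - 9) = 1/(36 - 9) = 1/27 ≈ 0.037037)
a*h = (½ - √10/2)*(1/27) = 1/54 - √10/54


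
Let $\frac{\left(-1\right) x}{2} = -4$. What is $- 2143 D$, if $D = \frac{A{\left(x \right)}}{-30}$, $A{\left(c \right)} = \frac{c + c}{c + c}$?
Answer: $\frac{2143}{30} \approx 71.433$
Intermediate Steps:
$x = 8$ ($x = \left(-2\right) \left(-4\right) = 8$)
$A{\left(c \right)} = 1$ ($A{\left(c \right)} = \frac{2 c}{2 c} = 2 c \frac{1}{2 c} = 1$)
$D = - \frac{1}{30}$ ($D = 1 \frac{1}{-30} = 1 \left(- \frac{1}{30}\right) = - \frac{1}{30} \approx -0.033333$)
$- 2143 D = \left(-2143\right) \left(- \frac{1}{30}\right) = \frac{2143}{30}$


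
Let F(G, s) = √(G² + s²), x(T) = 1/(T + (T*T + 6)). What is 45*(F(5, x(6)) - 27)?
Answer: -1215 + 15*√57601/16 ≈ -990.00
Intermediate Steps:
x(T) = 1/(6 + T + T²) (x(T) = 1/(T + (T² + 6)) = 1/(T + (6 + T²)) = 1/(6 + T + T²))
45*(F(5, x(6)) - 27) = 45*(√(5² + (1/(6 + 6 + 6²))²) - 27) = 45*(√(25 + (1/(6 + 6 + 36))²) - 27) = 45*(√(25 + (1/48)²) - 27) = 45*(√(25 + 1/2304) - 27) = 45*(√(57601/2304) - 27) = 45*(√57601/48 - 27) = 45*(-27 + √57601/48) = -1215 + 15*√57601/16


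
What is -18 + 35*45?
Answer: 1557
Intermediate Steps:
-18 + 35*45 = -18 + 1575 = 1557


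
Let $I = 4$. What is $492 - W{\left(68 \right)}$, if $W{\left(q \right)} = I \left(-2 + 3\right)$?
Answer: $488$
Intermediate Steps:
$W{\left(q \right)} = 4$ ($W{\left(q \right)} = 4 \left(-2 + 3\right) = 4 \cdot 1 = 4$)
$492 - W{\left(68 \right)} = 492 - 4 = 488$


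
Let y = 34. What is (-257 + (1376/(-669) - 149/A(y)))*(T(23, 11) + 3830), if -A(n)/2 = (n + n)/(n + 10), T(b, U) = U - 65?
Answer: -9054876320/11373 ≈ -7.9617e+5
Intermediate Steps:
T(b, U) = -65 + U
A(n) = -4*n/(10 + n) (A(n) = -2*(n + n)/(n + 10) = -2*2*n/(10 + n) = -4*n/(10 + n))
(-257 + (1376/(-669) - 149/A(y)))*(T(23, 11) + 3830) = (-257 + (1376/(-669) - 149/((-4*34/(10 + 34)))))*((-65 + 11) + 3830) = (-257 + (1376*(-1/669) - 149/((-4*34/44))))*(-54 + 3830) = (-257 + (-1376/669 - 149/((-4*34*1/44))))*3776 = (-257 + (-1376/669 - 149/(-34/11)))*3776 = (-257 + (-1376/669 - 149*(-11/34)))*3776 = (-257 + (-1376/669 + 1639/34))*3776 = (-257 + 1049707/22746)*3776 = -4796015/22746*3776 = -9054876320/11373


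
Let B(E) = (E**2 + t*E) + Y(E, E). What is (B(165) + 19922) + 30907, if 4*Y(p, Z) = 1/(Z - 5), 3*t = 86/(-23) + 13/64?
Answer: 1146092153/14720 ≈ 77860.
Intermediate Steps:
t = -1735/1472 (t = (86/(-23) + 13/64)/3 = (86*(-1/23) + 13*(1/64))/3 = (-86/23 + 13/64)/3 = (1/3)*(-5205/1472) = -1735/1472 ≈ -1.1787)
Y(p, Z) = 1/(4*(-5 + Z)) (Y(p, Z) = 1/(4*(Z - 5)) = 1/(4*(-5 + Z)))
B(E) = E**2 - 1735*E/1472 + 1/(4*(-5 + E)) (B(E) = (E**2 - 1735*E/1472) + 1/(4*(-5 + E)) = E**2 - 1735*E/1472 + 1/(4*(-5 + E)))
(B(165) + 19922) + 30907 = ((368 + 165*(-1735 + 1472*165)*(-5 + 165))/(1472*(-5 + 165)) + 19922) + 30907 = ((1/1472)*(368 + 165*(-1735 + 242880)*160)/160 + 19922) + 30907 = ((1/1472)*(1/160)*(368 + 165*241145*160) + 19922) + 30907 = ((1/1472)*(1/160)*(368 + 6366228000) + 19922) + 30907 = ((1/1472)*(1/160)*6366228368 + 19922) + 30907 = (397889273/14720 + 19922) + 30907 = 691141113/14720 + 30907 = 1146092153/14720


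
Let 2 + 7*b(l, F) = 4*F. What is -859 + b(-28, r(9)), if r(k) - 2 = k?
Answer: -853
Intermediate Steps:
r(k) = 2 + k
b(l, F) = -2/7 + 4*F/7 (b(l, F) = -2/7 + (4*F)/7 = -2/7 + 4*F/7)
-859 + b(-28, r(9)) = -859 + (-2/7 + 4*(2 + 9)/7) = -859 + (-2/7 + (4/7)*11) = -859 + (-2/7 + 44/7) = -859 + 6 = -853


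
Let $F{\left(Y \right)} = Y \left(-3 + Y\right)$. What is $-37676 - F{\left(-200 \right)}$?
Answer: $-78276$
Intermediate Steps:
$-37676 - F{\left(-200 \right)} = -37676 - - 200 \left(-3 - 200\right) = -37676 - \left(-200\right) \left(-203\right) = -37676 - 40600 = -78276$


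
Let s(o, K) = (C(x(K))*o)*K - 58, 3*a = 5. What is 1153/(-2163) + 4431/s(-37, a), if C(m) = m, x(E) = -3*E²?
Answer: 81527518/8874789 ≈ 9.1864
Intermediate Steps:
a = 5/3 (a = (⅓)*5 = 5/3 ≈ 1.6667)
s(o, K) = -58 - 3*o*K³ (s(o, K) = ((-3*K²)*o)*K - 58 = (-3*o*K²)*K - 58 = -3*o*K³ - 58 = -58 - 3*o*K³)
1153/(-2163) + 4431/s(-37, a) = 1153/(-2163) + 4431/(-58 - 3*(-37)*(5/3)³) = 1153*(-1/2163) + 4431/(-58 - 3*(-37)*125/27) = -1153/2163 + 4431/(-58 + 4625/9) = -1153/2163 + 4431/(4103/9) = -1153/2163 + 4431*(9/4103) = -1153/2163 + 39879/4103 = 81527518/8874789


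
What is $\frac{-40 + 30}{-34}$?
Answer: $\frac{5}{17} \approx 0.29412$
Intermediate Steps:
$\frac{-40 + 30}{-34} = \left(-10\right) \left(- \frac{1}{34}\right) = \frac{5}{17}$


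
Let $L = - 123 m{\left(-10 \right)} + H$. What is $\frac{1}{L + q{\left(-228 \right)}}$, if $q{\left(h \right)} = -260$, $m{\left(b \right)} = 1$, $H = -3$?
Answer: $- \frac{1}{386} \approx -0.0025907$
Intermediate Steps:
$L = -126$ ($L = \left(-123\right) 1 - 3 = -123 - 3 = -126$)
$\frac{1}{L + q{\left(-228 \right)}} = \frac{1}{-126 - 260} = \frac{1}{-386} = - \frac{1}{386}$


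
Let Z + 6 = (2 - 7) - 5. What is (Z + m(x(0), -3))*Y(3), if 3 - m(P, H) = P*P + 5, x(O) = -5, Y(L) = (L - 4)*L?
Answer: 129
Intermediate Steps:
Y(L) = L*(-4 + L) (Y(L) = (-4 + L)*L = L*(-4 + L))
Z = -16 (Z = -6 + ((2 - 7) - 5) = -6 + (-5 - 5) = -6 - 10 = -16)
m(P, H) = -2 - P**2 (m(P, H) = 3 - (P*P + 5) = 3 - (P**2 + 5) = 3 - (5 + P**2) = 3 + (-5 - P**2) = -2 - P**2)
(Z + m(x(0), -3))*Y(3) = (-16 + (-2 - 1*(-5)**2))*(3*(-4 + 3)) = (-16 + (-2 - 1*25))*(3*(-1)) = (-16 + (-2 - 25))*(-3) = (-16 - 27)*(-3) = -43*(-3) = 129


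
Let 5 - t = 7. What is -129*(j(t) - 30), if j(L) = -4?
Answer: 4386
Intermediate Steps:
t = -2 (t = 5 - 1*7 = 5 - 7 = -2)
-129*(j(t) - 30) = -129*(-4 - 30) = -129*(-34) = 4386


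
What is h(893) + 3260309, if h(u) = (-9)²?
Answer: 3260390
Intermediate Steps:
h(u) = 81
h(893) + 3260309 = 81 + 3260309 = 3260390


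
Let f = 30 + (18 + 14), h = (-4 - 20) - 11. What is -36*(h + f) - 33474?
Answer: -34446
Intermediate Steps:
h = -35 (h = -24 - 11 = -35)
f = 62 (f = 30 + 32 = 62)
-36*(h + f) - 33474 = -36*(-35 + 62) - 33474 = -36*27 - 33474 = -972 - 33474 = -34446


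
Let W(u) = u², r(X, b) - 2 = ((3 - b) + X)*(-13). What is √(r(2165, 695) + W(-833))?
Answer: √674742 ≈ 821.43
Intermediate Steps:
r(X, b) = -37 - 13*X + 13*b (r(X, b) = 2 + ((3 - b) + X)*(-13) = 2 + (3 + X - b)*(-13) = 2 + (-39 - 13*X + 13*b) = -37 - 13*X + 13*b)
√(r(2165, 695) + W(-833)) = √((-37 - 13*2165 + 13*695) + (-833)²) = √((-37 - 28145 + 9035) + 693889) = √(-19147 + 693889) = √674742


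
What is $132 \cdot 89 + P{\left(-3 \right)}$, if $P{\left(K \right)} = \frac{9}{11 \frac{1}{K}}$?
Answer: $\frac{129201}{11} \approx 11746.0$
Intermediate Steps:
$P{\left(K \right)} = \frac{9 K}{11}$ ($P{\left(K \right)} = 9 \frac{K}{11} = \frac{9 K}{11}$)
$132 \cdot 89 + P{\left(-3 \right)} = 132 \cdot 89 + \frac{9}{11} \left(-3\right) = 11748 - \frac{27}{11} = \frac{129201}{11}$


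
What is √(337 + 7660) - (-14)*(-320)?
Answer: -4480 + √7997 ≈ -4390.6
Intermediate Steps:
√(337 + 7660) - (-14)*(-320) = √7997 - 1*4480 = √7997 - 4480 = -4480 + √7997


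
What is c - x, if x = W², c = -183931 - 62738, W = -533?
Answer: -530758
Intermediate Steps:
c = -246669
x = 284089 (x = (-533)² = 284089)
c - x = -246669 - 1*284089 = -246669 - 284089 = -530758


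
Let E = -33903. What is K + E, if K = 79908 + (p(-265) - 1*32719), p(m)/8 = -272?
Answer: 11110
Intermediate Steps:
p(m) = -2176 (p(m) = 8*(-272) = -2176)
K = 45013 (K = 79908 + (-2176 - 1*32719) = 79908 + (-2176 - 32719) = 79908 - 34895 = 45013)
K + E = 45013 - 33903 = 11110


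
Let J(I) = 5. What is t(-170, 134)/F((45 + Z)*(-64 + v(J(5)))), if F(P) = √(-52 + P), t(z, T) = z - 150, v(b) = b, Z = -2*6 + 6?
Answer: 320*I*√2353/2353 ≈ 6.5969*I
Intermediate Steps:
Z = -6 (Z = -12 + 6 = -6)
t(z, T) = -150 + z
t(-170, 134)/F((45 + Z)*(-64 + v(J(5)))) = (-150 - 170)/(√(-52 + (45 - 6)*(-64 + 5))) = -320/√(-52 + 39*(-59)) = -320/√(-52 - 2301) = -320*(-I*√2353/2353) = -(-320)*I*√2353/2353 = 320*I*√2353/2353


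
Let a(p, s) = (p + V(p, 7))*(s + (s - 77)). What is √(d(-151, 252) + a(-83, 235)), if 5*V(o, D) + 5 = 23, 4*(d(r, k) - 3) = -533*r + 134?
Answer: I*√1104695/10 ≈ 105.1*I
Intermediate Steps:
d(r, k) = 73/2 - 533*r/4 (d(r, k) = 3 + (-533*r + 134)/4 = 3 + (134 - 533*r)/4 = 3 + (67/2 - 533*r/4) = 73/2 - 533*r/4)
V(o, D) = 18/5 (V(o, D) = -1 + (⅕)*23 = -1 + 23/5 = 18/5)
a(p, s) = (-77 + 2*s)*(18/5 + p) (a(p, s) = (p + 18/5)*(s + (s - 77)) = (18/5 + p)*(s + (-77 + s)) = (18/5 + p)*(-77 + 2*s) = (-77 + 2*s)*(18/5 + p))
√(d(-151, 252) + a(-83, 235)) = √((73/2 - 533/4*(-151)) + (-1386/5 - 77*(-83) + (36/5)*235 + 2*(-83)*235)) = √((73/2 + 80483/4) + (-1386/5 + 6391 + 1692 - 39010)) = √(80629/4 - 156021/5) = √(-220939/20) = I*√1104695/10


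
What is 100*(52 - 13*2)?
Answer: 2600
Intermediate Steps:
100*(52 - 13*2) = 100*(52 - 26) = 100*26 = 2600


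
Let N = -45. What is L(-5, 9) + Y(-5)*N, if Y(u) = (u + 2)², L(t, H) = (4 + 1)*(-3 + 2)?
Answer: -410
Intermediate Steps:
L(t, H) = -5 (L(t, H) = 5*(-1) = -5)
Y(u) = (2 + u)²
L(-5, 9) + Y(-5)*N = -5 + (2 - 5)²*(-45) = -5 + (-3)²*(-45) = -5 + 9*(-45) = -5 - 405 = -410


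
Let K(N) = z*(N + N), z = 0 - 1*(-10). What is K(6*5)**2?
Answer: 360000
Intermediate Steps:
z = 10 (z = 0 + 10 = 10)
K(N) = 20*N (K(N) = 10*(N + N) = 10*(2*N) = 20*N)
K(6*5)**2 = (20*(6*5))**2 = (20*30)**2 = 600**2 = 360000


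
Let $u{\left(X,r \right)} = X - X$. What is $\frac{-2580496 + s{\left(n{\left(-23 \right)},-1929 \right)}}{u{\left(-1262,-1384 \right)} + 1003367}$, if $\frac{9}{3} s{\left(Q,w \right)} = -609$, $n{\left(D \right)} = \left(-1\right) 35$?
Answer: $- \frac{2580699}{1003367} \approx -2.572$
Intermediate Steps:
$n{\left(D \right)} = -35$
$s{\left(Q,w \right)} = -203$ ($s{\left(Q,w \right)} = \frac{1}{3} \left(-609\right) = -203$)
$u{\left(X,r \right)} = 0$
$\frac{-2580496 + s{\left(n{\left(-23 \right)},-1929 \right)}}{u{\left(-1262,-1384 \right)} + 1003367} = \frac{-2580496 - 203}{0 + 1003367} = - \frac{2580699}{1003367}$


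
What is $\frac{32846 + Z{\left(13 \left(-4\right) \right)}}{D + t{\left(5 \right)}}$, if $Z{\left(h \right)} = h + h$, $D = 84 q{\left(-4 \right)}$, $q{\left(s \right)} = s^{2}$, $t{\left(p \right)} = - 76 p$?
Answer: $\frac{16371}{482} \approx 33.965$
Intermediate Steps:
$D = 1344$ ($D = 84 \left(-4\right)^{2} = 84 \cdot 16 = 1344$)
$Z{\left(h \right)} = 2 h$
$\frac{32846 + Z{\left(13 \left(-4\right) \right)}}{D + t{\left(5 \right)}} = \frac{32846 + 2 \cdot 13 \left(-4\right)}{1344 - 380} = \frac{32846 + 2 \left(-52\right)}{1344 - 380} = \frac{32846 - 104}{964} = 32742 \cdot \frac{1}{964} = \frac{16371}{482}$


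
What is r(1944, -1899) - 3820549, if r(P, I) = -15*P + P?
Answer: -3847765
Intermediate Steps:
r(P, I) = -14*P
r(1944, -1899) - 3820549 = -14*1944 - 3820549 = -27216 - 3820549 = -3847765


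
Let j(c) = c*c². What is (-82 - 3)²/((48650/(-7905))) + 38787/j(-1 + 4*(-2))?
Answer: -580304269/472878 ≈ -1227.2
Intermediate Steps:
j(c) = c³
(-82 - 3)²/((48650/(-7905))) + 38787/j(-1 + 4*(-2)) = (-82 - 3)²/((48650/(-7905))) + 38787/((-1 + 4*(-2))³) = (-85)²/((48650*(-1/7905))) + 38787/((-1 - 8)³) = 7225/(-9730/1581) + 38787/((-9)³) = 7225*(-1581/9730) + 38787/(-729) = -2284545/1946 + 38787*(-1/729) = -2284545/1946 - 12929/243 = -580304269/472878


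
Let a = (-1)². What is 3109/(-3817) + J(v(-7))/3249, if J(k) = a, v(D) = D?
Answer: -10097324/12401433 ≈ -0.81421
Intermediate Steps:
a = 1
J(k) = 1
3109/(-3817) + J(v(-7))/3249 = 3109/(-3817) + 1/3249 = 3109*(-1/3817) + 1*(1/3249) = -3109/3817 + 1/3249 = -10097324/12401433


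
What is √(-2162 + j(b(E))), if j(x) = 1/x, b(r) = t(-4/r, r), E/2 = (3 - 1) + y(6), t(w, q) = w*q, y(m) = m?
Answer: 93*I/2 ≈ 46.5*I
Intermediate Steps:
t(w, q) = q*w
E = 16 (E = 2*((3 - 1) + 6) = 2*(2 + 6) = 2*8 = 16)
b(r) = -4 (b(r) = r*(-4/r) = -4)
√(-2162 + j(b(E))) = √(-2162 + 1/(-4)) = √(-2162 - ¼) = √(-8649/4) = 93*I/2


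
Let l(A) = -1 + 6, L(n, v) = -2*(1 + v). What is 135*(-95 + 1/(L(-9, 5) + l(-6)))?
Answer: -89910/7 ≈ -12844.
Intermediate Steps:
L(n, v) = -2 - 2*v
l(A) = 5
135*(-95 + 1/(L(-9, 5) + l(-6))) = 135*(-95 + 1/((-2 - 2*5) + 5)) = 135*(-95 + 1/((-2 - 10) + 5)) = 135*(-95 + 1/(-12 + 5)) = 135*(-95 + 1/(-7)) = 135*(-95 - ⅐) = 135*(-666/7) = -89910/7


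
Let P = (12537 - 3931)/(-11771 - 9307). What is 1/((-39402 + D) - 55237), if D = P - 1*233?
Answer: -10539/999860311 ≈ -1.0540e-5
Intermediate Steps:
P = -4303/10539 (P = 8606/(-21078) = 8606*(-1/21078) = -4303/10539 ≈ -0.40829)
D = -2459890/10539 (D = -4303/10539 - 1*233 = -4303/10539 - 233 = -2459890/10539 ≈ -233.41)
1/((-39402 + D) - 55237) = 1/((-39402 - 2459890/10539) - 55237) = 1/(-417717568/10539 - 55237) = 1/(-999860311/10539) = -10539/999860311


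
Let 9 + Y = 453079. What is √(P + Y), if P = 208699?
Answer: √661769 ≈ 813.49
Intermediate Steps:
Y = 453070 (Y = -9 + 453079 = 453070)
√(P + Y) = √(208699 + 453070) = √661769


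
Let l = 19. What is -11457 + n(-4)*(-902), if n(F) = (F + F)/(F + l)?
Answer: -164639/15 ≈ -10976.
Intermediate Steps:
n(F) = 2*F/(19 + F) (n(F) = (F + F)/(F + 19) = (2*F)/(19 + F) = 2*F/(19 + F))
-11457 + n(-4)*(-902) = -11457 + (2*(-4)/(19 - 4))*(-902) = -11457 + (2*(-4)/15)*(-902) = -11457 + (2*(-4)*(1/15))*(-902) = -11457 - 8/15*(-902) = -11457 + 7216/15 = -164639/15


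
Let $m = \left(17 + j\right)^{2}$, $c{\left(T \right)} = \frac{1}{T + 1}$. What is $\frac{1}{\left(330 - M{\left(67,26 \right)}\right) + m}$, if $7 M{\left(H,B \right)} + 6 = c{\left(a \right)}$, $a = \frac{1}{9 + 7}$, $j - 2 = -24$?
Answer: $\frac{119}{42331} \approx 0.0028112$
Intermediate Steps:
$j = -22$ ($j = 2 - 24 = -22$)
$a = \frac{1}{16} \approx 0.0625$
$c{\left(T \right)} = \frac{1}{1 + T}$
$M{\left(H,B \right)} = - \frac{86}{119}$ ($M{\left(H,B \right)} = - \frac{6}{7} + \frac{1}{7 \left(1 + \frac{1}{16}\right)} = - \frac{6}{7} + \frac{1}{7 \cdot \frac{17}{16}} = - \frac{6}{7} + \frac{1}{7} \cdot \frac{16}{17} = - \frac{6}{7} + \frac{16}{119} = - \frac{86}{119}$)
$m = 25$ ($m = \left(17 - 22\right)^{2} = \left(-5\right)^{2} = 25$)
$\frac{1}{\left(330 - M{\left(67,26 \right)}\right) + m} = \frac{1}{\left(330 - - \frac{86}{119}\right) + 25} = \frac{1}{\left(330 + \frac{86}{119}\right) + 25} = \frac{1}{\frac{39356}{119} + 25} = \frac{1}{\frac{42331}{119}} = \frac{119}{42331}$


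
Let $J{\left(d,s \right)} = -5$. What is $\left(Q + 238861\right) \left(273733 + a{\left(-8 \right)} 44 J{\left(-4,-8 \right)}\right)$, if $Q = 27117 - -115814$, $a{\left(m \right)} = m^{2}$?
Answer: $99133438176$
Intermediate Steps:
$Q = 142931$ ($Q = 27117 + 115814 = 142931$)
$\left(Q + 238861\right) \left(273733 + a{\left(-8 \right)} 44 J{\left(-4,-8 \right)}\right) = \left(142931 + 238861\right) \left(273733 + \left(-8\right)^{2} \cdot 44 \left(-5\right)\right) = 381792 \left(273733 + 64 \cdot 44 \left(-5\right)\right) = 381792 \left(273733 + 2816 \left(-5\right)\right) = 381792 \left(273733 - 14080\right) = 381792 \cdot 259653 = 99133438176$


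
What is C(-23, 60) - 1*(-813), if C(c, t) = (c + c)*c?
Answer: 1871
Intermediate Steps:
C(c, t) = 2*c² (C(c, t) = (2*c)*c = 2*c²)
C(-23, 60) - 1*(-813) = 2*(-23)² - 1*(-813) = 2*529 + 813 = 1058 + 813 = 1871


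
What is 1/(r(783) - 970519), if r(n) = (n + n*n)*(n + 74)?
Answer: 1/525117785 ≈ 1.9043e-9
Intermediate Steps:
r(n) = (74 + n)*(n + n**2) (r(n) = (n + n**2)*(74 + n) = (74 + n)*(n + n**2))
1/(r(783) - 970519) = 1/(783*(74 + 783**2 + 75*783) - 970519) = 1/(783*(74 + 613089 + 58725) - 970519) = 1/(783*671888 - 970519) = 1/(526088304 - 970519) = 1/525117785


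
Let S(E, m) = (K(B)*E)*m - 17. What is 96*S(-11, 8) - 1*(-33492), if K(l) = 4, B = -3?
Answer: -1932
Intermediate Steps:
S(E, m) = -17 + 4*E*m (S(E, m) = (4*E)*m - 17 = 4*E*m - 17 = -17 + 4*E*m)
96*S(-11, 8) - 1*(-33492) = 96*(-17 + 4*(-11)*8) - 1*(-33492) = 96*(-17 - 352) + 33492 = 96*(-369) + 33492 = -35424 + 33492 = -1932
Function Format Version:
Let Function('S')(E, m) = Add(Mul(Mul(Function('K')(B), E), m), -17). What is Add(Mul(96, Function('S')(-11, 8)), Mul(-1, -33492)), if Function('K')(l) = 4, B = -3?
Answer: -1932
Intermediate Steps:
Function('S')(E, m) = Add(-17, Mul(4, E, m)) (Function('S')(E, m) = Add(Mul(Mul(4, E), m), -17) = Add(Mul(4, E, m), -17) = Add(-17, Mul(4, E, m)))
Add(Mul(96, Function('S')(-11, 8)), Mul(-1, -33492)) = Add(Mul(96, Add(-17, Mul(4, -11, 8))), Mul(-1, -33492)) = Add(Mul(96, Add(-17, -352)), 33492) = Add(Mul(96, -369), 33492) = Add(-35424, 33492) = -1932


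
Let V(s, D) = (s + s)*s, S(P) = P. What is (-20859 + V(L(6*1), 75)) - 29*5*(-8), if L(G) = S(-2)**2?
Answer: -19667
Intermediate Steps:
L(G) = 4 (L(G) = (-2)**2 = 4)
V(s, D) = 2*s**2 (V(s, D) = (2*s)*s = 2*s**2)
(-20859 + V(L(6*1), 75)) - 29*5*(-8) = (-20859 + 2*4**2) - 29*5*(-8) = (-20859 + 2*16) - 145*(-8) = (-20859 + 32) + 1160 = -20827 + 1160 = -19667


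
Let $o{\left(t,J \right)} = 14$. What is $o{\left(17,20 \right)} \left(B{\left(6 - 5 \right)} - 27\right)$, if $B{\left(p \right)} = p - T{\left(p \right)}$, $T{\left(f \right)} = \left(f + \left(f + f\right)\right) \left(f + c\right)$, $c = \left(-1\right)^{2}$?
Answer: $-448$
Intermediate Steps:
$c = 1$
$T{\left(f \right)} = 3 f \left(1 + f\right)$ ($T{\left(f \right)} = \left(f + \left(f + f\right)\right) \left(f + 1\right) = \left(f + 2 f\right) \left(1 + f\right) = 3 f \left(1 + f\right)$)
$B{\left(p \right)} = p - 3 p \left(1 + p\right)$
$o{\left(17,20 \right)} \left(B{\left(6 - 5 \right)} - 27\right) = 14 \left(\left(6 - 5\right) \left(-2 - 3 \left(6 - 5\right)\right) - 27\right) = 14 \left(1 \left(-2 - 3\right) - 27\right) = 14 \left(1 \left(-5\right) - 27\right) = 14 \left(-5 - 27\right) = 14 \left(-32\right) = -448$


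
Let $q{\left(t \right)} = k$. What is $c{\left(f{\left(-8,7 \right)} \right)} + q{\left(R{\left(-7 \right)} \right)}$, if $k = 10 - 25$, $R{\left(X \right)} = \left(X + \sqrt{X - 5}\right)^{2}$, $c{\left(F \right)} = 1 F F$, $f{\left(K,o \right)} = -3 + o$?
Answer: $1$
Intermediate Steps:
$c{\left(F \right)} = F^{2}$ ($c{\left(F \right)} = F F = F^{2}$)
$R{\left(X \right)} = \left(X + \sqrt{-5 + X}\right)^{2}$
$k = -15$
$q{\left(t \right)} = -15$
$c{\left(f{\left(-8,7 \right)} \right)} + q{\left(R{\left(-7 \right)} \right)} = \left(-3 + 7\right)^{2} - 15 = 4^{2} - 15 = 16 - 15 = 1$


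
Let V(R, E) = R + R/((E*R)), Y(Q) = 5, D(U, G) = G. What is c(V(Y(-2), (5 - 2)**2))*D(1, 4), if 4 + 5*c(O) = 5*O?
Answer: 776/45 ≈ 17.244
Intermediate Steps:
V(R, E) = R + 1/E (V(R, E) = R + R*(1/(E*R)) = R + 1/E)
c(O) = -4/5 + O (c(O) = -4/5 + (5*O)/5 = -4/5 + O)
c(V(Y(-2), (5 - 2)**2))*D(1, 4) = (-4/5 + (5 + 1/((5 - 2)**2)))*4 = (-4/5 + (5 + 1/(3**2)))*4 = (-4/5 + (5 + 1/9))*4 = (-4/5 + 46/9)*4 = (194/45)*4 = 776/45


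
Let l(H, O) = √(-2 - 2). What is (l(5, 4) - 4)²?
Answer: 12 - 16*I ≈ 12.0 - 16.0*I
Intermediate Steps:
l(H, O) = 2*I (l(H, O) = √(-4) = 2*I)
(l(5, 4) - 4)² = (2*I - 4)² = (-4 + 2*I)²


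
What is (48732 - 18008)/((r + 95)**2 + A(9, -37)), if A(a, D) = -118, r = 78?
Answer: 30724/29811 ≈ 1.0306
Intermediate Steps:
(48732 - 18008)/((r + 95)**2 + A(9, -37)) = (48732 - 18008)/((78 + 95)**2 - 118) = 30724/(173**2 - 118) = 30724/(29929 - 118) = 30724/29811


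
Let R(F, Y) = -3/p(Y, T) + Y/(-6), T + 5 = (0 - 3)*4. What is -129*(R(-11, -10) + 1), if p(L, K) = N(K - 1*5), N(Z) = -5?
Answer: -2107/5 ≈ -421.40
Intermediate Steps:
T = -17 (T = -5 + (0 - 3)*4 = -5 - 3*4 = -5 - 12 = -17)
p(L, K) = -5
R(F, Y) = ⅗ - Y/6 (R(F, Y) = -3/(-5) + Y/(-6) = -3*(-⅕) + Y*(-⅙) = ⅗ - Y/6)
-129*(R(-11, -10) + 1) = -129*((⅗ - ⅙*(-10)) + 1) = -129*((⅗ + 5/3) + 1) = -129*(34/15 + 1) = -129*49/15 = -2107/5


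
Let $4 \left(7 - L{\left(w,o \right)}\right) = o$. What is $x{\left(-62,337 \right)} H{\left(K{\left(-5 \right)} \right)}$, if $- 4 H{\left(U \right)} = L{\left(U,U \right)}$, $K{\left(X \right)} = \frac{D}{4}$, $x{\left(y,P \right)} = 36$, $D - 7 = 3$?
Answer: $- \frac{459}{8} \approx -57.375$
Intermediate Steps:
$D = 10$ ($D = 7 + 3 = 10$)
$L{\left(w,o \right)} = 7 - \frac{o}{4}$
$K{\left(X \right)} = \frac{5}{2}$ ($K{\left(X \right)} = \frac{10}{4} = 10 \cdot \frac{1}{4} = \frac{5}{2}$)
$H{\left(U \right)} = - \frac{7}{4} + \frac{U}{16}$ ($H{\left(U \right)} = - \frac{7 - \frac{U}{4}}{4} = - \frac{7}{4} + \frac{U}{16}$)
$x{\left(-62,337 \right)} H{\left(K{\left(-5 \right)} \right)} = 36 \left(- \frac{7}{4} + \frac{1}{16} \cdot \frac{5}{2}\right) = 36 \left(- \frac{7}{4} + \frac{5}{32}\right) = 36 \left(- \frac{51}{32}\right) = - \frac{459}{8}$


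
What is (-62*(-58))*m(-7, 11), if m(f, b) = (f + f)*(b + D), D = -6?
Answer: -251720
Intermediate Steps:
m(f, b) = 2*f*(-6 + b) (m(f, b) = (f + f)*(b - 6) = (2*f)*(-6 + b) = 2*f*(-6 + b))
(-62*(-58))*m(-7, 11) = (-62*(-58))*(2*(-7)*(-6 + 11)) = 3596*(2*(-7)*5) = 3596*(-70) = -251720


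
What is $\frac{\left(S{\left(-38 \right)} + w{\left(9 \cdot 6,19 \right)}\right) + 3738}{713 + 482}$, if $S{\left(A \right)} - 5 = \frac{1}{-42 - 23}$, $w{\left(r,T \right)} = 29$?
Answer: $\frac{245179}{77675} \approx 3.1565$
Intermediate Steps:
$S{\left(A \right)} = \frac{324}{65}$ ($S{\left(A \right)} = 5 + \frac{1}{-42 - 23} = 5 + \frac{1}{-65} = 5 - \frac{1}{65} = \frac{324}{65}$)
$\frac{\left(S{\left(-38 \right)} + w{\left(9 \cdot 6,19 \right)}\right) + 3738}{713 + 482} = \frac{\left(\frac{324}{65} + 29\right) + 3738}{713 + 482} = \frac{\frac{2209}{65} + 3738}{1195} = \frac{245179}{65} \cdot \frac{1}{1195} = \frac{245179}{77675}$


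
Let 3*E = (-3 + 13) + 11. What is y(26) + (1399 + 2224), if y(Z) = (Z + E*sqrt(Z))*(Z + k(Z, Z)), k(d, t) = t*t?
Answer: 21875 + 4914*sqrt(26) ≈ 46932.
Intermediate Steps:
E = 7 (E = ((-3 + 13) + 11)/3 = (10 + 11)/3 = (1/3)*21 = 7)
k(d, t) = t**2
y(Z) = (Z + Z**2)*(Z + 7*sqrt(Z)) (y(Z) = (Z + 7*sqrt(Z))*(Z + Z**2) = (Z + Z**2)*(Z + 7*sqrt(Z)))
y(26) + (1399 + 2224) = (26**2 + 26**3 + 7*26**(3/2) + 7*26**(5/2)) + (1399 + 2224) = (676 + 17576 + 7*(26*sqrt(26)) + 7*(676*sqrt(26))) + 3623 = (676 + 17576 + 182*sqrt(26) + 4732*sqrt(26)) + 3623 = (18252 + 4914*sqrt(26)) + 3623 = 21875 + 4914*sqrt(26)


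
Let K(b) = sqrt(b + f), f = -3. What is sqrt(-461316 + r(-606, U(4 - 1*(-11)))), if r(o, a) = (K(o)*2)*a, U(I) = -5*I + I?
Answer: 2*sqrt(-115329 - 30*I*sqrt(609)) ≈ 2.18 - 679.21*I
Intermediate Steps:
K(b) = sqrt(-3 + b) (K(b) = sqrt(b - 3) = sqrt(-3 + b))
U(I) = -4*I
r(o, a) = 2*a*sqrt(-3 + o) (r(o, a) = (sqrt(-3 + o)*2)*a = (2*sqrt(-3 + o))*a = 2*a*sqrt(-3 + o))
sqrt(-461316 + r(-606, U(4 - 1*(-11)))) = sqrt(-461316 + 2*(-4*(4 - 1*(-11)))*sqrt(-3 - 606)) = sqrt(-461316 + 2*(-4*(4 + 11))*sqrt(-609)) = sqrt(-461316 + 2*(-4*15)*(I*sqrt(609))) = sqrt(-461316 + 2*(-60)*(I*sqrt(609))) = sqrt(-461316 - 120*I*sqrt(609))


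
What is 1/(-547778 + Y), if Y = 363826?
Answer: -1/183952 ≈ -5.4362e-6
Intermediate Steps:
1/(-547778 + Y) = 1/(-547778 + 363826) = 1/(-183952) = -1/183952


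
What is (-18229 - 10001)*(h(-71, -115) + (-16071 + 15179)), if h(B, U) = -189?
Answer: 30516630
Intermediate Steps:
(-18229 - 10001)*(h(-71, -115) + (-16071 + 15179)) = (-18229 - 10001)*(-189 + (-16071 + 15179)) = -28230*(-189 - 892) = -28230*(-1081) = 30516630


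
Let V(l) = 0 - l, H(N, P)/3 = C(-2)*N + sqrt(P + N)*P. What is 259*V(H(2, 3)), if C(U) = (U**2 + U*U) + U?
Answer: -9324 - 2331*sqrt(5) ≈ -14536.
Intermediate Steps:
C(U) = U + 2*U**2 (C(U) = (U**2 + U**2) + U = 2*U**2 + U = U + 2*U**2)
H(N, P) = 18*N + 3*P*sqrt(N + P) (H(N, P) = 3*((-2*(1 + 2*(-2)))*N + sqrt(P + N)*P) = 3*((-2*(1 - 4))*N + sqrt(N + P)*P) = 3*((-2*(-3))*N + P*sqrt(N + P)) = 3*(6*N + P*sqrt(N + P)) = 18*N + 3*P*sqrt(N + P))
V(l) = -l
259*V(H(2, 3)) = 259*(-(18*2 + 3*3*sqrt(2 + 3))) = 259*(-(36 + 3*3*sqrt(5))) = 259*(-(36 + 9*sqrt(5))) = 259*(-36 - 9*sqrt(5)) = -9324 - 2331*sqrt(5)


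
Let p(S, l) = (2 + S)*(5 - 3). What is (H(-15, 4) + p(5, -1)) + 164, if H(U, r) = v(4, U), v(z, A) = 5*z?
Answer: 198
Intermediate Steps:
H(U, r) = 20 (H(U, r) = 5*4 = 20)
p(S, l) = 4 + 2*S (p(S, l) = (2 + S)*2 = 4 + 2*S)
(H(-15, 4) + p(5, -1)) + 164 = (20 + (4 + 2*5)) + 164 = (20 + (4 + 10)) + 164 = (20 + 14) + 164 = 34 + 164 = 198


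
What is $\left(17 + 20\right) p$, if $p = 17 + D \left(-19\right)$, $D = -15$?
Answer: $11174$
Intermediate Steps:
$p = 302$ ($p = 17 - -285 = 17 + 285 = 302$)
$\left(17 + 20\right) p = \left(17 + 20\right) 302 = 37 \cdot 302 = 11174$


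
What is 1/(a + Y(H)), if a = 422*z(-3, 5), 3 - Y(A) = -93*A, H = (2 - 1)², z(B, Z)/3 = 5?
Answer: 1/6426 ≈ 0.00015562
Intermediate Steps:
z(B, Z) = 15 (z(B, Z) = 3*5 = 15)
H = 1 (H = 1² = 1)
Y(A) = 3 + 93*A (Y(A) = 3 - (-93)*A = 3 + 93*A)
a = 6330 (a = 422*15 = 6330)
1/(a + Y(H)) = 1/(6330 + (3 + 93*1)) = 1/(6330 + (3 + 93)) = 1/(6330 + 96) = 1/6426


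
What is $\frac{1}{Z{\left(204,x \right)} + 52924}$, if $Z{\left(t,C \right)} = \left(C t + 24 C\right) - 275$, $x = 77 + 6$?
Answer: $\frac{1}{71573} \approx 1.3972 \cdot 10^{-5}$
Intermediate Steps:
$x = 83$
$Z{\left(t,C \right)} = -275 + 24 C + C t$ ($Z{\left(t,C \right)} = \left(24 C + C t\right) - 275 = -275 + 24 C + C t$)
$\frac{1}{Z{\left(204,x \right)} + 52924} = \frac{1}{\left(-275 + 24 \cdot 83 + 83 \cdot 204\right) + 52924} = \frac{1}{\left(-275 + 1992 + 16932\right) + 52924} = \frac{1}{18649 + 52924} = \frac{1}{71573}$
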